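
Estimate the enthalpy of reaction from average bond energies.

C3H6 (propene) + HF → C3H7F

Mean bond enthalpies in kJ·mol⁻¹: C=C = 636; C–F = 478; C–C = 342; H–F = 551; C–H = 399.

ΔH ≈ −32 kJ

Bonds broken (reactants):
  C–C: 1 × 342 = 342
  C–H: 6 × 399 = 2394
  C=C: 1 × 636 = 636
  H–F: 1 × 551 = 551
  Σ(broken) = 3923 kJ
Bonds formed (products):
  C–C: 2 × 342 = 684
  C–F: 1 × 478 = 478
  C–H: 7 × 399 = 2793
  Σ(formed) = 3955 kJ
ΔH = Σ(broken) − Σ(formed) = 3923 − 3955 = −32 kJ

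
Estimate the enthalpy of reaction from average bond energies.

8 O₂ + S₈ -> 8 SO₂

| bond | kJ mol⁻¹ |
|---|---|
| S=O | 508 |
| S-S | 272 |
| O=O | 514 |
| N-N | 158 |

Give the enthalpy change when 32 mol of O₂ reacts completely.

Bonds broken (reactants):
  O=O: 8 × 514 = 4112
  S-S: 8 × 272 = 2176
  Σ(broken) = 6288 kJ
Bonds formed (products):
  S=O: 16 × 508 = 8128
  Σ(formed) = 8128 kJ
ΔH = Σ(broken) − Σ(formed) = 6288 − 8128 = −1840 kJ
For 4× the reaction as written: 4 × (−1840) = −7360 kJ

ΔH = −7360 kJ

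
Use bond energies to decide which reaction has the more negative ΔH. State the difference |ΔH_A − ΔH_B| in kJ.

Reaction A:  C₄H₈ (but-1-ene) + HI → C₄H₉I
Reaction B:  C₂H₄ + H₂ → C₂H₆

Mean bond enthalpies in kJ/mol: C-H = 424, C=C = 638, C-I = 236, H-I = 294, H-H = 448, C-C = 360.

Reaction A:
  Bonds broken (reactants):
    C-C: 2 × 360 = 720
    C-H: 8 × 424 = 3392
    C=C: 1 × 638 = 638
    H-I: 1 × 294 = 294
    Σ(broken) = 5044 kJ
  Bonds formed (products):
    C-C: 3 × 360 = 1080
    C-H: 9 × 424 = 3816
    C-I: 1 × 236 = 236
    Σ(formed) = 5132 kJ
  ΔH_A = 5044 − 5132 = −88 kJ
Reaction B:
  Bonds broken (reactants):
    C-H: 4 × 424 = 1696
    C=C: 1 × 638 = 638
    H-H: 1 × 448 = 448
    Σ(broken) = 2782 kJ
  Bonds formed (products):
    C-C: 1 × 360 = 360
    C-H: 6 × 424 = 2544
    Σ(formed) = 2904 kJ
  ΔH_B = 2782 − 2904 = −122 kJ
ΔH_A − ΔH_B = +34 kJ, so reaction B has the more negative ΔH; |ΔH_A − ΔH_B| = 34 kJ.

Reaction B, by 34 kJ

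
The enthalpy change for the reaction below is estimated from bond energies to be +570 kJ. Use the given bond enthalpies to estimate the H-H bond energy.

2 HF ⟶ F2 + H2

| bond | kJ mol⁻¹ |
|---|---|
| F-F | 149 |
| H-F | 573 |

Let D be the H-H bond energy.
Σ(broken) = 2×573 = 1146
Σ(formed) = 1×149 + 1×D = 149 + D
ΔH = Σ(broken) − Σ(formed) = (1146) − (149 + D) = +997 − D
Setting this equal to +570 kJ gives D = 427 kJ/mol.

D(H-H) ≈ 427 kJ/mol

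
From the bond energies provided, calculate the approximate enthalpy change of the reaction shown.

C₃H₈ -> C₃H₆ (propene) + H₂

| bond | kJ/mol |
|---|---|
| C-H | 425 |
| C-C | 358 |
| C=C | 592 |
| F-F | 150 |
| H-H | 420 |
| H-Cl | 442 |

ΔH ≈ +196 kJ

Bonds broken (reactants):
  C-C: 2 × 358 = 716
  C-H: 8 × 425 = 3400
  Σ(broken) = 4116 kJ
Bonds formed (products):
  C-C: 1 × 358 = 358
  C-H: 6 × 425 = 2550
  C=C: 1 × 592 = 592
  H-H: 1 × 420 = 420
  Σ(formed) = 3920 kJ
ΔH = Σ(broken) − Σ(formed) = 4116 − 3920 = +196 kJ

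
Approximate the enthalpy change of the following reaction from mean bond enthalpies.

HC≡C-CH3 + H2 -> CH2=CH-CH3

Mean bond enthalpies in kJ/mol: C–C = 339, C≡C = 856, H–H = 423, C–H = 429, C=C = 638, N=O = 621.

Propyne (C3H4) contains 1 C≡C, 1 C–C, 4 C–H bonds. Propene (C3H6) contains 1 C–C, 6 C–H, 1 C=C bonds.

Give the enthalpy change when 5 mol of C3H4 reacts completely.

Bonds broken (reactants):
  C≡C: 1 × 856 = 856
  C–C: 1 × 339 = 339
  C–H: 4 × 429 = 1716
  H–H: 1 × 423 = 423
  Σ(broken) = 3334 kJ
Bonds formed (products):
  C–C: 1 × 339 = 339
  C–H: 6 × 429 = 2574
  C=C: 1 × 638 = 638
  Σ(formed) = 3551 kJ
ΔH = Σ(broken) − Σ(formed) = 3334 − 3551 = −217 kJ
For 5× the reaction as written: 5 × (−217) = −1085 kJ

ΔH = −1085 kJ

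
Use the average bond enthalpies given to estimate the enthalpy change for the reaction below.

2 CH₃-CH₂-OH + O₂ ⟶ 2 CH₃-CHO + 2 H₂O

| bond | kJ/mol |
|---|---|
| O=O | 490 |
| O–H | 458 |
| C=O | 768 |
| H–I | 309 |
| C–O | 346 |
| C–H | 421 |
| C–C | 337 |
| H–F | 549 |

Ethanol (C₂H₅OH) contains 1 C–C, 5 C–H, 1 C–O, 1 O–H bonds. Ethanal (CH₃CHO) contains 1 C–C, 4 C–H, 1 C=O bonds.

Bonds broken (reactants):
  C–C: 2 × 337 = 674
  C–H: 10 × 421 = 4210
  C–O: 2 × 346 = 692
  O–H: 2 × 458 = 916
  O=O: 1 × 490 = 490
  Σ(broken) = 6982 kJ
Bonds formed (products):
  C–C: 2 × 337 = 674
  C–H: 8 × 421 = 3368
  C=O: 2 × 768 = 1536
  O–H: 4 × 458 = 1832
  Σ(formed) = 7410 kJ
ΔH = Σ(broken) − Σ(formed) = 6982 − 7410 = −428 kJ

ΔH ≈ −428 kJ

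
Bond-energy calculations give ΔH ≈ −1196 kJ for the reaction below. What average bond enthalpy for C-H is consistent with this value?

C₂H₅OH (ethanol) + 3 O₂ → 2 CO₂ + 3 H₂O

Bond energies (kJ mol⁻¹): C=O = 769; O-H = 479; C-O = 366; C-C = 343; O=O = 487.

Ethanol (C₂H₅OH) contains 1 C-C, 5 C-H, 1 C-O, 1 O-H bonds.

Let D be the C-H bond energy.
Σ(broken) = 1×343 + 5×D + 1×366 + 1×479 + 3×487 = 2649 + 5D
Σ(formed) = 4×769 + 6×479 = 5950
ΔH = Σ(broken) − Σ(formed) = (2649 + 5D) − (5950) = −3301 + 5D
Setting this equal to −1196 kJ gives 5D = 2105, so D = 421 kJ/mol.

D(C-H) ≈ 421 kJ/mol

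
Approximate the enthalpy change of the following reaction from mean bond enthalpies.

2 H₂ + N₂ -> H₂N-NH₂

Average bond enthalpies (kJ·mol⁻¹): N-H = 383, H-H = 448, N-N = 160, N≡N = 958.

Bonds broken (reactants):
  H-H: 2 × 448 = 896
  N≡N: 1 × 958 = 958
  Σ(broken) = 1854 kJ
Bonds formed (products):
  N-H: 4 × 383 = 1532
  N-N: 1 × 160 = 160
  Σ(formed) = 1692 kJ
ΔH = Σ(broken) − Σ(formed) = 1854 − 1692 = +162 kJ

ΔH ≈ +162 kJ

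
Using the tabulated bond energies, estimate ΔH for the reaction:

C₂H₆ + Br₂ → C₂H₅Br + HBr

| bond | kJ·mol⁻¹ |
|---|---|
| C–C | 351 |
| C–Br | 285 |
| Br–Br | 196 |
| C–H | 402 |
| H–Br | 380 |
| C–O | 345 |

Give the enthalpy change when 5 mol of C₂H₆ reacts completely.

Bonds broken (reactants):
  Br–Br: 1 × 196 = 196
  C–C: 1 × 351 = 351
  C–H: 6 × 402 = 2412
  Σ(broken) = 2959 kJ
Bonds formed (products):
  C–Br: 1 × 285 = 285
  C–C: 1 × 351 = 351
  C–H: 5 × 402 = 2010
  H–Br: 1 × 380 = 380
  Σ(formed) = 3026 kJ
ΔH = Σ(broken) − Σ(formed) = 2959 − 3026 = −67 kJ
For 5× the reaction as written: 5 × (−67) = −335 kJ

ΔH = −335 kJ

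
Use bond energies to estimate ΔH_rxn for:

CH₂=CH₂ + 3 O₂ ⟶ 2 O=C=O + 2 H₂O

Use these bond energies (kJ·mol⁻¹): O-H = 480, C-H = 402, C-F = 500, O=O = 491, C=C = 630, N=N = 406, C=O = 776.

Bonds broken (reactants):
  C-H: 4 × 402 = 1608
  C=C: 1 × 630 = 630
  O=O: 3 × 491 = 1473
  Σ(broken) = 3711 kJ
Bonds formed (products):
  C=O: 4 × 776 = 3104
  O-H: 4 × 480 = 1920
  Σ(formed) = 5024 kJ
ΔH = Σ(broken) − Σ(formed) = 3711 − 5024 = −1313 kJ

ΔH ≈ −1313 kJ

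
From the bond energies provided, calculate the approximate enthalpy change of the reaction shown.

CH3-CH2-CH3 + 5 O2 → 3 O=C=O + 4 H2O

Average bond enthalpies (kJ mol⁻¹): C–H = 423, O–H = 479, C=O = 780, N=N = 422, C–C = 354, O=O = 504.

ΔH ≈ −1900 kJ

Bonds broken (reactants):
  C–C: 2 × 354 = 708
  C–H: 8 × 423 = 3384
  O=O: 5 × 504 = 2520
  Σ(broken) = 6612 kJ
Bonds formed (products):
  C=O: 6 × 780 = 4680
  O–H: 8 × 479 = 3832
  Σ(formed) = 8512 kJ
ΔH = Σ(broken) − Σ(formed) = 6612 − 8512 = −1900 kJ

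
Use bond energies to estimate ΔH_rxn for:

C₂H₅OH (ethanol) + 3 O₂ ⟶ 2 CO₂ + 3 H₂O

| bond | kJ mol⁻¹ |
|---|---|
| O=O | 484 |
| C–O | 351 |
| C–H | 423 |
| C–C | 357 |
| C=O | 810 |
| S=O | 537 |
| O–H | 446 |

Bonds broken (reactants):
  C–C: 1 × 357 = 357
  C–H: 5 × 423 = 2115
  C–O: 1 × 351 = 351
  O–H: 1 × 446 = 446
  O=O: 3 × 484 = 1452
  Σ(broken) = 4721 kJ
Bonds formed (products):
  C=O: 4 × 810 = 3240
  O–H: 6 × 446 = 2676
  Σ(formed) = 5916 kJ
ΔH = Σ(broken) − Σ(formed) = 4721 − 5916 = −1195 kJ

ΔH ≈ −1195 kJ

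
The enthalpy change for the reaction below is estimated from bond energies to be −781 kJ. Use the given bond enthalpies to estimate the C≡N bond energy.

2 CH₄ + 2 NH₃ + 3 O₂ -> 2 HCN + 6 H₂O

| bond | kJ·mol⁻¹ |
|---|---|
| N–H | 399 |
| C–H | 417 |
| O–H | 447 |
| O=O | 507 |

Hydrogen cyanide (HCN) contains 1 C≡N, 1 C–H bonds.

D(C≡N) ≈ 917 kJ/mol

Let D be the C≡N bond energy.
Σ(broken) = 8×417 + 6×399 + 3×507 = 7251
Σ(formed) = 2×D + 2×417 + 12×447 = 6198 + 2D
ΔH = Σ(broken) − Σ(formed) = (7251) − (6198 + 2D) = +1053 − 2D
Setting this equal to −781 kJ gives 2D = 1834, so D = 917 kJ/mol.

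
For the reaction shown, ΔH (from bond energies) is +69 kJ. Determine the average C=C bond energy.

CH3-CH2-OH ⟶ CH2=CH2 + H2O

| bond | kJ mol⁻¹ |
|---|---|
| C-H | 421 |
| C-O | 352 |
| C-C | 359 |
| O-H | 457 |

D(C=C) ≈ 606 kJ/mol

Let D be the C=C bond energy.
Σ(broken) = 1×359 + 5×421 + 1×352 + 1×457 = 3273
Σ(formed) = 4×421 + 1×D + 2×457 = 2598 + D
ΔH = Σ(broken) − Σ(formed) = (3273) − (2598 + D) = +675 − D
Setting this equal to +69 kJ gives D = 606 kJ/mol.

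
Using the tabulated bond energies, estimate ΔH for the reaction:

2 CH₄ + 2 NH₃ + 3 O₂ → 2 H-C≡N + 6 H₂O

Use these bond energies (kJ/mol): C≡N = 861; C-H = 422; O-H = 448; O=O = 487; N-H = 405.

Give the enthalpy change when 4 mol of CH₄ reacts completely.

ΔH = −1350 kJ

Bonds broken (reactants):
  C-H: 8 × 422 = 3376
  N-H: 6 × 405 = 2430
  O=O: 3 × 487 = 1461
  Σ(broken) = 7267 kJ
Bonds formed (products):
  C≡N: 2 × 861 = 1722
  C-H: 2 × 422 = 844
  O-H: 12 × 448 = 5376
  Σ(formed) = 7942 kJ
ΔH = Σ(broken) − Σ(formed) = 7267 − 7942 = −675 kJ
For 2× the reaction as written: 2 × (−675) = −1350 kJ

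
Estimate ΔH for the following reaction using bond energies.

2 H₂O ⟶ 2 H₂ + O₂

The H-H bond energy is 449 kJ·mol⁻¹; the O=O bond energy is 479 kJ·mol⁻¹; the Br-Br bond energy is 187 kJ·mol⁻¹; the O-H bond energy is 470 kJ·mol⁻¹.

ΔH ≈ +503 kJ

Bonds broken (reactants):
  O-H: 4 × 470 = 1880
  Σ(broken) = 1880 kJ
Bonds formed (products):
  H-H: 2 × 449 = 898
  O=O: 1 × 479 = 479
  Σ(formed) = 1377 kJ
ΔH = Σ(broken) − Σ(formed) = 1880 − 1377 = +503 kJ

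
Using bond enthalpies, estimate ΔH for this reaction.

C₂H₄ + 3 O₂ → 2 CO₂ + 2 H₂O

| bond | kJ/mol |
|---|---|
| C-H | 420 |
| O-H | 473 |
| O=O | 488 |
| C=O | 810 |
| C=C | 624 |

ΔH ≈ −1364 kJ

Bonds broken (reactants):
  C-H: 4 × 420 = 1680
  C=C: 1 × 624 = 624
  O=O: 3 × 488 = 1464
  Σ(broken) = 3768 kJ
Bonds formed (products):
  C=O: 4 × 810 = 3240
  O-H: 4 × 473 = 1892
  Σ(formed) = 5132 kJ
ΔH = Σ(broken) − Σ(formed) = 3768 − 5132 = −1364 kJ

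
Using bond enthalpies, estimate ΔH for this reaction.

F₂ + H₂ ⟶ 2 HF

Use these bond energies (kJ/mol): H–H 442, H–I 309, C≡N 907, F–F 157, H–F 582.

Bonds broken (reactants):
  F–F: 1 × 157 = 157
  H–H: 1 × 442 = 442
  Σ(broken) = 599 kJ
Bonds formed (products):
  H–F: 2 × 582 = 1164
  Σ(formed) = 1164 kJ
ΔH = Σ(broken) − Σ(formed) = 599 − 1164 = −565 kJ

ΔH ≈ −565 kJ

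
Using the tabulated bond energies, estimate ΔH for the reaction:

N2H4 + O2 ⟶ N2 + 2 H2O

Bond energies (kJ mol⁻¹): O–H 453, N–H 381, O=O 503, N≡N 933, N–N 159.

ΔH ≈ −559 kJ

Bonds broken (reactants):
  N–H: 4 × 381 = 1524
  N–N: 1 × 159 = 159
  O=O: 1 × 503 = 503
  Σ(broken) = 2186 kJ
Bonds formed (products):
  N≡N: 1 × 933 = 933
  O–H: 4 × 453 = 1812
  Σ(formed) = 2745 kJ
ΔH = Σ(broken) − Σ(formed) = 2186 − 2745 = −559 kJ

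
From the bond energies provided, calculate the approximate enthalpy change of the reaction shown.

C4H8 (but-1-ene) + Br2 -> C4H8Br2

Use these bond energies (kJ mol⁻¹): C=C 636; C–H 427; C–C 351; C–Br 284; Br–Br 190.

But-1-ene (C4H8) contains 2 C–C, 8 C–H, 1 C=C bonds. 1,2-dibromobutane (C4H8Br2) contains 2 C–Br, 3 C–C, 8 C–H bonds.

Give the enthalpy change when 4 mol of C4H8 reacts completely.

ΔH = −372 kJ

Bonds broken (reactants):
  Br–Br: 1 × 190 = 190
  C–C: 2 × 351 = 702
  C–H: 8 × 427 = 3416
  C=C: 1 × 636 = 636
  Σ(broken) = 4944 kJ
Bonds formed (products):
  C–Br: 2 × 284 = 568
  C–C: 3 × 351 = 1053
  C–H: 8 × 427 = 3416
  Σ(formed) = 5037 kJ
ΔH = Σ(broken) − Σ(formed) = 4944 − 5037 = −93 kJ
For 4× the reaction as written: 4 × (−93) = −372 kJ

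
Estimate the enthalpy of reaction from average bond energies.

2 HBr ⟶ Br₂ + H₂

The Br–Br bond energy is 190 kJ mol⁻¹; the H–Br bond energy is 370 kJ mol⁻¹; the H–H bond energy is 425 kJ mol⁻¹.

Bonds broken (reactants):
  H–Br: 2 × 370 = 740
  Σ(broken) = 740 kJ
Bonds formed (products):
  Br–Br: 1 × 190 = 190
  H–H: 1 × 425 = 425
  Σ(formed) = 615 kJ
ΔH = Σ(broken) − Σ(formed) = 740 − 615 = +125 kJ

ΔH ≈ +125 kJ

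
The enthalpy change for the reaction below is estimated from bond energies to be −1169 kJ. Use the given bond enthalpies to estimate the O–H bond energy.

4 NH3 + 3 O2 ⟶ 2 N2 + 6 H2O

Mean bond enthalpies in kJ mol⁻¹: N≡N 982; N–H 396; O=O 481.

D(O–H) ≈ 450 kJ/mol

Let D be the O–H bond energy.
Σ(broken) = 12×396 + 3×481 = 6195
Σ(formed) = 2×982 + 12×D = 1964 + 12D
ΔH = Σ(broken) − Σ(formed) = (6195) − (1964 + 12D) = +4231 − 12D
Setting this equal to −1169 kJ gives 12D = 5400, so D = 450 kJ/mol.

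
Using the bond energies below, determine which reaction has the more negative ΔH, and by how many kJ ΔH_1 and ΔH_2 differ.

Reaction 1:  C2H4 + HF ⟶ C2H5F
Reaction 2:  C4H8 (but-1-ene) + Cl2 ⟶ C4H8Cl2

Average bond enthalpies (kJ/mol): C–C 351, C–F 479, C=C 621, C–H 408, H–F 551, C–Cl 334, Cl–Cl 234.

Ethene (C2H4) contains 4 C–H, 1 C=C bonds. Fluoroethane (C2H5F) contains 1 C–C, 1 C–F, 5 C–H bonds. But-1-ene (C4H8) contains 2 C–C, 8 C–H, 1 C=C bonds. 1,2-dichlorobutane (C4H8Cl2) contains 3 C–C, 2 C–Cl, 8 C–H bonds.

Reaction 2, by 98 kJ

Reaction 1:
  Bonds broken (reactants):
    C–H: 4 × 408 = 1632
    C=C: 1 × 621 = 621
    H–F: 1 × 551 = 551
    Σ(broken) = 2804 kJ
  Bonds formed (products):
    C–C: 1 × 351 = 351
    C–F: 1 × 479 = 479
    C–H: 5 × 408 = 2040
    Σ(formed) = 2870 kJ
  ΔH_1 = 2804 − 2870 = −66 kJ
Reaction 2:
  Bonds broken (reactants):
    C–C: 2 × 351 = 702
    C–H: 8 × 408 = 3264
    C=C: 1 × 621 = 621
    Cl–Cl: 1 × 234 = 234
    Σ(broken) = 4821 kJ
  Bonds formed (products):
    C–C: 3 × 351 = 1053
    C–Cl: 2 × 334 = 668
    C–H: 8 × 408 = 3264
    Σ(formed) = 4985 kJ
  ΔH_2 = 4821 − 4985 = −164 kJ
ΔH_1 − ΔH_2 = +98 kJ, so reaction 2 has the more negative ΔH; |ΔH_1 − ΔH_2| = 98 kJ.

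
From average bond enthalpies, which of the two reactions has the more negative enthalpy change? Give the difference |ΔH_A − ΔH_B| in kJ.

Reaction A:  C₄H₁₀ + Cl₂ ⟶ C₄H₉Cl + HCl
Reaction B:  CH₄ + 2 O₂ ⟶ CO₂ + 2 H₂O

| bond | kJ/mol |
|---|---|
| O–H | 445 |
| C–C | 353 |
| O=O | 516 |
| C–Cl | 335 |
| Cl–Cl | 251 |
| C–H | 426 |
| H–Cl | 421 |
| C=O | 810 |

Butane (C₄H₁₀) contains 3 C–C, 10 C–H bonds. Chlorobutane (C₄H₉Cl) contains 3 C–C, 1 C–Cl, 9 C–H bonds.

Reaction A:
  Bonds broken (reactants):
    C–C: 3 × 353 = 1059
    C–H: 10 × 426 = 4260
    Cl–Cl: 1 × 251 = 251
    Σ(broken) = 5570 kJ
  Bonds formed (products):
    C–C: 3 × 353 = 1059
    C–Cl: 1 × 335 = 335
    C–H: 9 × 426 = 3834
    H–Cl: 1 × 421 = 421
    Σ(formed) = 5649 kJ
  ΔH_A = 5570 − 5649 = −79 kJ
Reaction B:
  Bonds broken (reactants):
    C–H: 4 × 426 = 1704
    O=O: 2 × 516 = 1032
    Σ(broken) = 2736 kJ
  Bonds formed (products):
    C=O: 2 × 810 = 1620
    O–H: 4 × 445 = 1780
    Σ(formed) = 3400 kJ
  ΔH_B = 2736 − 3400 = −664 kJ
ΔH_A − ΔH_B = +585 kJ, so reaction B has the more negative ΔH; |ΔH_A − ΔH_B| = 585 kJ.

Reaction B, by 585 kJ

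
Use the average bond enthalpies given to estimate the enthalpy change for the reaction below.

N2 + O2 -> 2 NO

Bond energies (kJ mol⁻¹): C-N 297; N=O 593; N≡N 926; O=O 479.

ΔH ≈ +219 kJ

Bonds broken (reactants):
  N≡N: 1 × 926 = 926
  O=O: 1 × 479 = 479
  Σ(broken) = 1405 kJ
Bonds formed (products):
  N=O: 2 × 593 = 1186
  Σ(formed) = 1186 kJ
ΔH = Σ(broken) − Σ(formed) = 1405 − 1186 = +219 kJ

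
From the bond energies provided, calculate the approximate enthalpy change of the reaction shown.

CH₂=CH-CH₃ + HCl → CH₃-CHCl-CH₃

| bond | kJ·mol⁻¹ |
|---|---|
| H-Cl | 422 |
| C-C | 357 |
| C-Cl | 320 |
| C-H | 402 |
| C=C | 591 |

Bonds broken (reactants):
  C-C: 1 × 357 = 357
  C-H: 6 × 402 = 2412
  C=C: 1 × 591 = 591
  H-Cl: 1 × 422 = 422
  Σ(broken) = 3782 kJ
Bonds formed (products):
  C-C: 2 × 357 = 714
  C-Cl: 1 × 320 = 320
  C-H: 7 × 402 = 2814
  Σ(formed) = 3848 kJ
ΔH = Σ(broken) − Σ(formed) = 3782 − 3848 = −66 kJ

ΔH ≈ −66 kJ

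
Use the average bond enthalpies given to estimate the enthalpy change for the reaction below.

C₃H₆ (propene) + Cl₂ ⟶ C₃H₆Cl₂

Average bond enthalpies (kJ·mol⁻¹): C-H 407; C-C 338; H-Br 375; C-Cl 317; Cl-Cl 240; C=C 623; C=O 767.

Bonds broken (reactants):
  C-C: 1 × 338 = 338
  C-H: 6 × 407 = 2442
  C=C: 1 × 623 = 623
  Cl-Cl: 1 × 240 = 240
  Σ(broken) = 3643 kJ
Bonds formed (products):
  C-C: 2 × 338 = 676
  C-Cl: 2 × 317 = 634
  C-H: 6 × 407 = 2442
  Σ(formed) = 3752 kJ
ΔH = Σ(broken) − Σ(formed) = 3643 − 3752 = −109 kJ

ΔH ≈ −109 kJ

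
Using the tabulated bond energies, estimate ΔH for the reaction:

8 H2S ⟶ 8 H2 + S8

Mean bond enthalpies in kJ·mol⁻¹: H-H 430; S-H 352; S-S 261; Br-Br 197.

ΔH ≈ +104 kJ

Bonds broken (reactants):
  S-H: 16 × 352 = 5632
  Σ(broken) = 5632 kJ
Bonds formed (products):
  H-H: 8 × 430 = 3440
  S-S: 8 × 261 = 2088
  Σ(formed) = 5528 kJ
ΔH = Σ(broken) − Σ(formed) = 5632 − 5528 = +104 kJ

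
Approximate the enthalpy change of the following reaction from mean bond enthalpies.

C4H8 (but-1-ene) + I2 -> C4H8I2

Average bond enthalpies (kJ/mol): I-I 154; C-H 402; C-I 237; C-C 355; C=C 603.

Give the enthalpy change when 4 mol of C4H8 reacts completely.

ΔH = −288 kJ

Bonds broken (reactants):
  C-C: 2 × 355 = 710
  C-H: 8 × 402 = 3216
  C=C: 1 × 603 = 603
  I-I: 1 × 154 = 154
  Σ(broken) = 4683 kJ
Bonds formed (products):
  C-C: 3 × 355 = 1065
  C-H: 8 × 402 = 3216
  C-I: 2 × 237 = 474
  Σ(formed) = 4755 kJ
ΔH = Σ(broken) − Σ(formed) = 4683 − 4755 = −72 kJ
For 4× the reaction as written: 4 × (−72) = −288 kJ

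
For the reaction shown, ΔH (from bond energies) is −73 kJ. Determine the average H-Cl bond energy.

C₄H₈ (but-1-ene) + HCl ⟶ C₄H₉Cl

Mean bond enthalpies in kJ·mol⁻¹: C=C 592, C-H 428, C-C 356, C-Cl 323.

Let D be the H-Cl bond energy.
Σ(broken) = 2×356 + 8×428 + 1×592 + 1×D = 4728 + D
Σ(formed) = 3×356 + 1×323 + 9×428 = 5243
ΔH = Σ(broken) − Σ(formed) = (4728 + D) − (5243) = −515 + D
Setting this equal to −73 kJ gives D = 442 kJ/mol.

D(H-Cl) ≈ 442 kJ/mol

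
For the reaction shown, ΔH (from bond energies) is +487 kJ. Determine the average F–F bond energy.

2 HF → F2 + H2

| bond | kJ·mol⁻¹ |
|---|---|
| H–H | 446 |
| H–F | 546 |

Let D be the F–F bond energy.
Σ(broken) = 2×546 = 1092
Σ(formed) = 1×D + 1×446 = 446 + D
ΔH = Σ(broken) − Σ(formed) = (1092) − (446 + D) = +646 − D
Setting this equal to +487 kJ gives D = 159 kJ/mol.

D(F–F) ≈ 159 kJ/mol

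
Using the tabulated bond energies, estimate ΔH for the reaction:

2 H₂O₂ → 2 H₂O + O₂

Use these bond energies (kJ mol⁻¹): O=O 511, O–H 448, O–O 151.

ΔH ≈ −209 kJ

Bonds broken (reactants):
  O–H: 4 × 448 = 1792
  O–O: 2 × 151 = 302
  Σ(broken) = 2094 kJ
Bonds formed (products):
  O–H: 4 × 448 = 1792
  O=O: 1 × 511 = 511
  Σ(formed) = 2303 kJ
ΔH = Σ(broken) − Σ(formed) = 2094 − 2303 = −209 kJ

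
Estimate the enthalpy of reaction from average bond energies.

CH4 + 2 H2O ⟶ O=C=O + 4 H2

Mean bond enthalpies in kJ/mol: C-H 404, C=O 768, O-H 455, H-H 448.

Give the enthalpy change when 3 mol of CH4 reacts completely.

ΔH = +324 kJ

Bonds broken (reactants):
  C-H: 4 × 404 = 1616
  O-H: 4 × 455 = 1820
  Σ(broken) = 3436 kJ
Bonds formed (products):
  C=O: 2 × 768 = 1536
  H-H: 4 × 448 = 1792
  Σ(formed) = 3328 kJ
ΔH = Σ(broken) − Σ(formed) = 3436 − 3328 = +108 kJ
For 3× the reaction as written: 3 × (+108) = +324 kJ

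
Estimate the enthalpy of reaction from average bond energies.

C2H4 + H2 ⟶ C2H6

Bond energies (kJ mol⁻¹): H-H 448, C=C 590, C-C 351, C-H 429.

ΔH ≈ −171 kJ

Bonds broken (reactants):
  C-H: 4 × 429 = 1716
  C=C: 1 × 590 = 590
  H-H: 1 × 448 = 448
  Σ(broken) = 2754 kJ
Bonds formed (products):
  C-C: 1 × 351 = 351
  C-H: 6 × 429 = 2574
  Σ(formed) = 2925 kJ
ΔH = Σ(broken) − Σ(formed) = 2754 − 2925 = −171 kJ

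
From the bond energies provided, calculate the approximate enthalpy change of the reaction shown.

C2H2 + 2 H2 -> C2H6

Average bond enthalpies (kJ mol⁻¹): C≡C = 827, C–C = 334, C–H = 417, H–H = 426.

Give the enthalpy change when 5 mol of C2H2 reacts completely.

Bonds broken (reactants):
  C≡C: 1 × 827 = 827
  C–H: 2 × 417 = 834
  H–H: 2 × 426 = 852
  Σ(broken) = 2513 kJ
Bonds formed (products):
  C–C: 1 × 334 = 334
  C–H: 6 × 417 = 2502
  Σ(formed) = 2836 kJ
ΔH = Σ(broken) − Σ(formed) = 2513 − 2836 = −323 kJ
For 5× the reaction as written: 5 × (−323) = −1615 kJ

ΔH = −1615 kJ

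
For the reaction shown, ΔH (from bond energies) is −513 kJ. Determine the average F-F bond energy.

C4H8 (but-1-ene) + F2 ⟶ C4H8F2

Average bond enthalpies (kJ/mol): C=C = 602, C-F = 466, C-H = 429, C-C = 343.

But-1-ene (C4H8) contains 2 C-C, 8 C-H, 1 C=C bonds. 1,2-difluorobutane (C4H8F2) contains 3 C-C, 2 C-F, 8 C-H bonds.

Let D be the F-F bond energy.
Σ(broken) = 2×343 + 8×429 + 1×602 + 1×D = 4720 + D
Σ(formed) = 3×343 + 2×466 + 8×429 = 5393
ΔH = Σ(broken) − Σ(formed) = (4720 + D) − (5393) = −673 + D
Setting this equal to −513 kJ gives D = 160 kJ/mol.

D(F-F) ≈ 160 kJ/mol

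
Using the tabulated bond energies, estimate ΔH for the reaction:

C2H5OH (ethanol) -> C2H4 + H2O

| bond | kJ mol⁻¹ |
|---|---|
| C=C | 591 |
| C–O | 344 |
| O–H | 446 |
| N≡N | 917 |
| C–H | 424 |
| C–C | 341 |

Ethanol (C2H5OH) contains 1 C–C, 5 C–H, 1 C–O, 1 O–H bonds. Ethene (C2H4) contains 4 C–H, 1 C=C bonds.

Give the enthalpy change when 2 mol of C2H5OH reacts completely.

ΔH = +144 kJ

Bonds broken (reactants):
  C–C: 1 × 341 = 341
  C–H: 5 × 424 = 2120
  C–O: 1 × 344 = 344
  O–H: 1 × 446 = 446
  Σ(broken) = 3251 kJ
Bonds formed (products):
  C–H: 4 × 424 = 1696
  C=C: 1 × 591 = 591
  O–H: 2 × 446 = 892
  Σ(formed) = 3179 kJ
ΔH = Σ(broken) − Σ(formed) = 3251 − 3179 = +72 kJ
For 2× the reaction as written: 2 × (+72) = +144 kJ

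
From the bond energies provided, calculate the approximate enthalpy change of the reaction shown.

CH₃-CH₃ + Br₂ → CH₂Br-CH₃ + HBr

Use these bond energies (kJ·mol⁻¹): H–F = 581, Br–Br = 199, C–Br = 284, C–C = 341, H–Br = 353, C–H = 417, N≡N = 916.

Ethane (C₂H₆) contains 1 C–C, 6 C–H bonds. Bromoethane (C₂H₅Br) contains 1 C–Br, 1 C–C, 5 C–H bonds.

Bonds broken (reactants):
  Br–Br: 1 × 199 = 199
  C–C: 1 × 341 = 341
  C–H: 6 × 417 = 2502
  Σ(broken) = 3042 kJ
Bonds formed (products):
  C–Br: 1 × 284 = 284
  C–C: 1 × 341 = 341
  C–H: 5 × 417 = 2085
  H–Br: 1 × 353 = 353
  Σ(formed) = 3063 kJ
ΔH = Σ(broken) − Σ(formed) = 3042 − 3063 = −21 kJ

ΔH ≈ −21 kJ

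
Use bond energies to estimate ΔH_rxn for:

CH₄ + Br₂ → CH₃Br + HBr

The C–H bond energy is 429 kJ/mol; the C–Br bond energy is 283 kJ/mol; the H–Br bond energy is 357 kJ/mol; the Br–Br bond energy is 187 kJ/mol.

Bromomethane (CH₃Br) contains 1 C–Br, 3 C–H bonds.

ΔH ≈ −24 kJ

Bonds broken (reactants):
  Br–Br: 1 × 187 = 187
  C–H: 4 × 429 = 1716
  Σ(broken) = 1903 kJ
Bonds formed (products):
  C–Br: 1 × 283 = 283
  C–H: 3 × 429 = 1287
  H–Br: 1 × 357 = 357
  Σ(formed) = 1927 kJ
ΔH = Σ(broken) − Σ(formed) = 1903 − 1927 = −24 kJ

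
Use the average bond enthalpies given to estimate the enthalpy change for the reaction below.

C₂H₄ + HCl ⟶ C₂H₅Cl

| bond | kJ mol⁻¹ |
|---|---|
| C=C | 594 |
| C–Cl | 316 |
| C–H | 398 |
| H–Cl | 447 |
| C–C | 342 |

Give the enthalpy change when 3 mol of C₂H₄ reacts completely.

Bonds broken (reactants):
  C–H: 4 × 398 = 1592
  C=C: 1 × 594 = 594
  H–Cl: 1 × 447 = 447
  Σ(broken) = 2633 kJ
Bonds formed (products):
  C–C: 1 × 342 = 342
  C–Cl: 1 × 316 = 316
  C–H: 5 × 398 = 1990
  Σ(formed) = 2648 kJ
ΔH = Σ(broken) − Σ(formed) = 2633 − 2648 = −15 kJ
For 3× the reaction as written: 3 × (−15) = −45 kJ

ΔH = −45 kJ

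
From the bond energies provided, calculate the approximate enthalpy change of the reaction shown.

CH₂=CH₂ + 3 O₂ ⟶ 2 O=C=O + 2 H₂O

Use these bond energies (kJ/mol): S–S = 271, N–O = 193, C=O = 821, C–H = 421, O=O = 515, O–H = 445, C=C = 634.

Bonds broken (reactants):
  C–H: 4 × 421 = 1684
  C=C: 1 × 634 = 634
  O=O: 3 × 515 = 1545
  Σ(broken) = 3863 kJ
Bonds formed (products):
  C=O: 4 × 821 = 3284
  O–H: 4 × 445 = 1780
  Σ(formed) = 5064 kJ
ΔH = Σ(broken) − Σ(formed) = 3863 − 5064 = −1201 kJ

ΔH ≈ −1201 kJ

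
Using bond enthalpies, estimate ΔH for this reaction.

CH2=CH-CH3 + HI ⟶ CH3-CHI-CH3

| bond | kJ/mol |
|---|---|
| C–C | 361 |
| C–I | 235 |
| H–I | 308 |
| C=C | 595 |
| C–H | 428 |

Bonds broken (reactants):
  C–C: 1 × 361 = 361
  C–H: 6 × 428 = 2568
  C=C: 1 × 595 = 595
  H–I: 1 × 308 = 308
  Σ(broken) = 3832 kJ
Bonds formed (products):
  C–C: 2 × 361 = 722
  C–H: 7 × 428 = 2996
  C–I: 1 × 235 = 235
  Σ(formed) = 3953 kJ
ΔH = Σ(broken) − Σ(formed) = 3832 − 3953 = −121 kJ

ΔH ≈ −121 kJ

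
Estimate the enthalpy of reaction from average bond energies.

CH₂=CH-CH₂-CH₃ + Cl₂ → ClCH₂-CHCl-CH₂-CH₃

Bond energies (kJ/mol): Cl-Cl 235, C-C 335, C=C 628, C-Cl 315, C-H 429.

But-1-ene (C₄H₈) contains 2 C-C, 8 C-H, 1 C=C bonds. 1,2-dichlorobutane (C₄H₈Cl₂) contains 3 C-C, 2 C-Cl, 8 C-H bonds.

Bonds broken (reactants):
  C-C: 2 × 335 = 670
  C-H: 8 × 429 = 3432
  C=C: 1 × 628 = 628
  Cl-Cl: 1 × 235 = 235
  Σ(broken) = 4965 kJ
Bonds formed (products):
  C-C: 3 × 335 = 1005
  C-Cl: 2 × 315 = 630
  C-H: 8 × 429 = 3432
  Σ(formed) = 5067 kJ
ΔH = Σ(broken) − Σ(formed) = 4965 − 5067 = −102 kJ

ΔH ≈ −102 kJ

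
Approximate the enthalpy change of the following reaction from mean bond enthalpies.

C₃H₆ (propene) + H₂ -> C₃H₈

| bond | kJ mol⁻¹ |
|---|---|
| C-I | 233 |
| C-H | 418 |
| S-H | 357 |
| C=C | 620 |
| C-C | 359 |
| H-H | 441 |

ΔH ≈ −134 kJ

Bonds broken (reactants):
  C-C: 1 × 359 = 359
  C-H: 6 × 418 = 2508
  C=C: 1 × 620 = 620
  H-H: 1 × 441 = 441
  Σ(broken) = 3928 kJ
Bonds formed (products):
  C-C: 2 × 359 = 718
  C-H: 8 × 418 = 3344
  Σ(formed) = 4062 kJ
ΔH = Σ(broken) − Σ(formed) = 3928 − 4062 = −134 kJ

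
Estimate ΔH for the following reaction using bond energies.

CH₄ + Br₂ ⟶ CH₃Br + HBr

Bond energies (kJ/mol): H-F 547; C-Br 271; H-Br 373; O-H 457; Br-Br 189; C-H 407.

ΔH ≈ −48 kJ

Bonds broken (reactants):
  Br-Br: 1 × 189 = 189
  C-H: 4 × 407 = 1628
  Σ(broken) = 1817 kJ
Bonds formed (products):
  C-Br: 1 × 271 = 271
  C-H: 3 × 407 = 1221
  H-Br: 1 × 373 = 373
  Σ(formed) = 1865 kJ
ΔH = Σ(broken) − Σ(formed) = 1817 − 1865 = −48 kJ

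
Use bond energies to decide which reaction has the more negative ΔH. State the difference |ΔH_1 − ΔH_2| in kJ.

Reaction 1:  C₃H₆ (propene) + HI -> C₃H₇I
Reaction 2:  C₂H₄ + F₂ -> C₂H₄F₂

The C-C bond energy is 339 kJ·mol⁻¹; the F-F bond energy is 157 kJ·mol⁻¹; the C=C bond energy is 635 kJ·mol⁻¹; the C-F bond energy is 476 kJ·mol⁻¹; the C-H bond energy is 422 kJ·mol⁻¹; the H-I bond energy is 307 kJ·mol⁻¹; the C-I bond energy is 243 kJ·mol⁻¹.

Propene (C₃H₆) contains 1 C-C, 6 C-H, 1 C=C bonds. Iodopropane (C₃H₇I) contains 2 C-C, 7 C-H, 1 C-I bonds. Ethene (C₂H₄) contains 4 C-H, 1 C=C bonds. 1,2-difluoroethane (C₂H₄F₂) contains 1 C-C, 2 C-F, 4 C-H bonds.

Reaction 2, by 437 kJ

Reaction 1:
  Bonds broken (reactants):
    C-C: 1 × 339 = 339
    C-H: 6 × 422 = 2532
    C=C: 1 × 635 = 635
    H-I: 1 × 307 = 307
    Σ(broken) = 3813 kJ
  Bonds formed (products):
    C-C: 2 × 339 = 678
    C-H: 7 × 422 = 2954
    C-I: 1 × 243 = 243
    Σ(formed) = 3875 kJ
  ΔH_1 = 3813 − 3875 = −62 kJ
Reaction 2:
  Bonds broken (reactants):
    C-H: 4 × 422 = 1688
    C=C: 1 × 635 = 635
    F-F: 1 × 157 = 157
    Σ(broken) = 2480 kJ
  Bonds formed (products):
    C-C: 1 × 339 = 339
    C-F: 2 × 476 = 952
    C-H: 4 × 422 = 1688
    Σ(formed) = 2979 kJ
  ΔH_2 = 2480 − 2979 = −499 kJ
ΔH_1 − ΔH_2 = +437 kJ, so reaction 2 has the more negative ΔH; |ΔH_1 − ΔH_2| = 437 kJ.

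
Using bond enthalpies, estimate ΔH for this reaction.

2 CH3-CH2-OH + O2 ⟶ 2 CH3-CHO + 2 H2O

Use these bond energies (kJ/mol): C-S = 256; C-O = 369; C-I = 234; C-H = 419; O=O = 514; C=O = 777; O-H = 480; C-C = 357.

ΔH ≈ −424 kJ

Bonds broken (reactants):
  C-C: 2 × 357 = 714
  C-H: 10 × 419 = 4190
  C-O: 2 × 369 = 738
  O-H: 2 × 480 = 960
  O=O: 1 × 514 = 514
  Σ(broken) = 7116 kJ
Bonds formed (products):
  C-C: 2 × 357 = 714
  C-H: 8 × 419 = 3352
  C=O: 2 × 777 = 1554
  O-H: 4 × 480 = 1920
  Σ(formed) = 7540 kJ
ΔH = Σ(broken) − Σ(formed) = 7116 − 7540 = −424 kJ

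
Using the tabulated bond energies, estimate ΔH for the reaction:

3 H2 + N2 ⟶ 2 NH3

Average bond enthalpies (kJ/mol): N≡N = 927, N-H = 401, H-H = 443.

ΔH ≈ −150 kJ

Bonds broken (reactants):
  H-H: 3 × 443 = 1329
  N≡N: 1 × 927 = 927
  Σ(broken) = 2256 kJ
Bonds formed (products):
  N-H: 6 × 401 = 2406
  Σ(formed) = 2406 kJ
ΔH = Σ(broken) − Σ(formed) = 2256 − 2406 = −150 kJ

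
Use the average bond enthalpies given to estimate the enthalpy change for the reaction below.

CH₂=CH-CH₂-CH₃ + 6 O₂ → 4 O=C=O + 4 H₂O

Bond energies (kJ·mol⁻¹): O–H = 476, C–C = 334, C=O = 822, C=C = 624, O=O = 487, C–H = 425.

Bonds broken (reactants):
  C–C: 2 × 334 = 668
  C–H: 8 × 425 = 3400
  C=C: 1 × 624 = 624
  O=O: 6 × 487 = 2922
  Σ(broken) = 7614 kJ
Bonds formed (products):
  C=O: 8 × 822 = 6576
  O–H: 8 × 476 = 3808
  Σ(formed) = 10384 kJ
ΔH = Σ(broken) − Σ(formed) = 7614 − 10384 = −2770 kJ

ΔH ≈ −2770 kJ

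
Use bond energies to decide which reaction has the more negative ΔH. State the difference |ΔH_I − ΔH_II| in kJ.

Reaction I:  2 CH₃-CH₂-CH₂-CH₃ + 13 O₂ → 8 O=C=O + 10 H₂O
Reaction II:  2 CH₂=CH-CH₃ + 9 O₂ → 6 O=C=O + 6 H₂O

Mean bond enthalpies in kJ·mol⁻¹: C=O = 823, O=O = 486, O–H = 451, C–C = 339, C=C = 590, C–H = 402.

Reaction I:
  Bonds broken (reactants):
    C–C: 6 × 339 = 2034
    C–H: 20 × 402 = 8040
    O=O: 13 × 486 = 6318
    Σ(broken) = 16392 kJ
  Bonds formed (products):
    C=O: 16 × 823 = 13168
    O–H: 20 × 451 = 9020
    Σ(formed) = 22188 kJ
  ΔH_I = 16392 − 22188 = −5796 kJ
Reaction II:
  Bonds broken (reactants):
    C–C: 2 × 339 = 678
    C–H: 12 × 402 = 4824
    C=C: 2 × 590 = 1180
    O=O: 9 × 486 = 4374
    Σ(broken) = 11056 kJ
  Bonds formed (products):
    C=O: 12 × 823 = 9876
    O–H: 12 × 451 = 5412
    Σ(formed) = 15288 kJ
  ΔH_II = 11056 − 15288 = −4232 kJ
ΔH_I − ΔH_II = −1564 kJ, so reaction I has the more negative ΔH; |ΔH_I − ΔH_II| = 1564 kJ.

Reaction I, by 1564 kJ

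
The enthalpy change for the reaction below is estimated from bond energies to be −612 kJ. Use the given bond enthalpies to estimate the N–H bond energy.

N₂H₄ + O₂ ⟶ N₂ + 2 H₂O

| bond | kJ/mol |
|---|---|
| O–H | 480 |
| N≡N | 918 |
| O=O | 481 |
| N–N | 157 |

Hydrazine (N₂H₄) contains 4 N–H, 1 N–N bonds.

Let D be the N–H bond energy.
Σ(broken) = 4×D + 1×157 + 1×481 = 638 + 4D
Σ(formed) = 1×918 + 4×480 = 2838
ΔH = Σ(broken) − Σ(formed) = (638 + 4D) − (2838) = −2200 + 4D
Setting this equal to −612 kJ gives 4D = 1588, so D = 397 kJ/mol.

D(N–H) ≈ 397 kJ/mol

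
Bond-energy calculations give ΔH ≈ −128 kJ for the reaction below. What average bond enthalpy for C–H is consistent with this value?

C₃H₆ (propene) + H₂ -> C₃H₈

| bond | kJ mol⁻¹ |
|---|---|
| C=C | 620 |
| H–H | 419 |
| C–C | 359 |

D(C–H) ≈ 404 kJ/mol

Let D be the C–H bond energy.
Σ(broken) = 1×359 + 6×D + 1×620 + 1×419 = 1398 + 6D
Σ(formed) = 2×359 + 8×D = 718 + 8D
ΔH = Σ(broken) − Σ(formed) = (1398 + 6D) − (718 + 8D) = +680 − 2D
Setting this equal to −128 kJ gives 2D = 808, so D = 404 kJ/mol.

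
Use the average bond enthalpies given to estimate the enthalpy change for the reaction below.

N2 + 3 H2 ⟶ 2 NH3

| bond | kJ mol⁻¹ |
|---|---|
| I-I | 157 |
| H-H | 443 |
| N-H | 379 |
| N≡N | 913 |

Bonds broken (reactants):
  H-H: 3 × 443 = 1329
  N≡N: 1 × 913 = 913
  Σ(broken) = 2242 kJ
Bonds formed (products):
  N-H: 6 × 379 = 2274
  Σ(formed) = 2274 kJ
ΔH = Σ(broken) − Σ(formed) = 2242 − 2274 = −32 kJ

ΔH ≈ −32 kJ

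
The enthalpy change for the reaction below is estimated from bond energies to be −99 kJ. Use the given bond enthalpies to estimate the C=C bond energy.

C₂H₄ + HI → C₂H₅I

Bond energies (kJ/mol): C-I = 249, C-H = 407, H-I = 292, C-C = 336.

D(C=C) ≈ 601 kJ/mol

Let D be the C=C bond energy.
Σ(broken) = 4×407 + 1×D + 1×292 = 1920 + D
Σ(formed) = 1×336 + 5×407 + 1×249 = 2620
ΔH = Σ(broken) − Σ(formed) = (1920 + D) − (2620) = −700 + D
Setting this equal to −99 kJ gives D = 601 kJ/mol.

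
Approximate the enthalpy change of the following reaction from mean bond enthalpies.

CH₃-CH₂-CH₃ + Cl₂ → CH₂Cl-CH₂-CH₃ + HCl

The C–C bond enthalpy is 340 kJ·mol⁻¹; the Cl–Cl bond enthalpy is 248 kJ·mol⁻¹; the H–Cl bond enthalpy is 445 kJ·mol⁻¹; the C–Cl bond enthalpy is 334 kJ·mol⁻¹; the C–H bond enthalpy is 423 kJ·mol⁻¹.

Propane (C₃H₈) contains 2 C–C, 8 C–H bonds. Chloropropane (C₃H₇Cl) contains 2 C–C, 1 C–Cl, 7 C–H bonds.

Bonds broken (reactants):
  C–C: 2 × 340 = 680
  C–H: 8 × 423 = 3384
  Cl–Cl: 1 × 248 = 248
  Σ(broken) = 4312 kJ
Bonds formed (products):
  C–C: 2 × 340 = 680
  C–Cl: 1 × 334 = 334
  C–H: 7 × 423 = 2961
  H–Cl: 1 × 445 = 445
  Σ(formed) = 4420 kJ
ΔH = Σ(broken) − Σ(formed) = 4312 − 4420 = −108 kJ

ΔH ≈ −108 kJ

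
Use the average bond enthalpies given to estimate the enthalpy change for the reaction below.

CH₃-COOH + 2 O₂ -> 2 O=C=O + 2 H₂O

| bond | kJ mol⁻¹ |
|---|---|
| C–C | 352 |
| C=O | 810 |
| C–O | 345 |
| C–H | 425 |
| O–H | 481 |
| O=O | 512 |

ΔH ≈ −877 kJ

Bonds broken (reactants):
  C–C: 1 × 352 = 352
  C–H: 3 × 425 = 1275
  C–O: 1 × 345 = 345
  C=O: 1 × 810 = 810
  O–H: 1 × 481 = 481
  O=O: 2 × 512 = 1024
  Σ(broken) = 4287 kJ
Bonds formed (products):
  C=O: 4 × 810 = 3240
  O–H: 4 × 481 = 1924
  Σ(formed) = 5164 kJ
ΔH = Σ(broken) − Σ(formed) = 4287 − 5164 = −877 kJ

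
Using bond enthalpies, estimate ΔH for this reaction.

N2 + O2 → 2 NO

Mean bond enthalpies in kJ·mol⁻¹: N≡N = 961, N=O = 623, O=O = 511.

ΔH ≈ +226 kJ

Bonds broken (reactants):
  N≡N: 1 × 961 = 961
  O=O: 1 × 511 = 511
  Σ(broken) = 1472 kJ
Bonds formed (products):
  N=O: 2 × 623 = 1246
  Σ(formed) = 1246 kJ
ΔH = Σ(broken) − Σ(formed) = 1472 − 1246 = +226 kJ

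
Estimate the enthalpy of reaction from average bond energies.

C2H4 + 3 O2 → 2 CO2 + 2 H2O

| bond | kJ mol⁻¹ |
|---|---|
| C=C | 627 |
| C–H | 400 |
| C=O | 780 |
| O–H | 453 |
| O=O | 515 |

ΔH ≈ −1160 kJ

Bonds broken (reactants):
  C–H: 4 × 400 = 1600
  C=C: 1 × 627 = 627
  O=O: 3 × 515 = 1545
  Σ(broken) = 3772 kJ
Bonds formed (products):
  C=O: 4 × 780 = 3120
  O–H: 4 × 453 = 1812
  Σ(formed) = 4932 kJ
ΔH = Σ(broken) − Σ(formed) = 3772 − 4932 = −1160 kJ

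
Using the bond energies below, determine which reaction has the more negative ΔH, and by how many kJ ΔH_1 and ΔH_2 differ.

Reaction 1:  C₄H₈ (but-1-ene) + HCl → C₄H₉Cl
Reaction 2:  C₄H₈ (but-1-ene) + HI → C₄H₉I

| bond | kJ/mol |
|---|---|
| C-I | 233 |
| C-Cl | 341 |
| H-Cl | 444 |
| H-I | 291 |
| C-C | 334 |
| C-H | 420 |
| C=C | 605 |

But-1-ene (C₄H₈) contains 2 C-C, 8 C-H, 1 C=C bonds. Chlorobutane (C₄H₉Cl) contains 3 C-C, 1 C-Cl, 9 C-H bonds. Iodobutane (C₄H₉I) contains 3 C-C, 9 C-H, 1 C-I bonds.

Reaction 1:
  Bonds broken (reactants):
    C-C: 2 × 334 = 668
    C-H: 8 × 420 = 3360
    C=C: 1 × 605 = 605
    H-Cl: 1 × 444 = 444
    Σ(broken) = 5077 kJ
  Bonds formed (products):
    C-C: 3 × 334 = 1002
    C-Cl: 1 × 341 = 341
    C-H: 9 × 420 = 3780
    Σ(formed) = 5123 kJ
  ΔH_1 = 5077 − 5123 = −46 kJ
Reaction 2:
  Bonds broken (reactants):
    C-C: 2 × 334 = 668
    C-H: 8 × 420 = 3360
    C=C: 1 × 605 = 605
    H-I: 1 × 291 = 291
    Σ(broken) = 4924 kJ
  Bonds formed (products):
    C-C: 3 × 334 = 1002
    C-H: 9 × 420 = 3780
    C-I: 1 × 233 = 233
    Σ(formed) = 5015 kJ
  ΔH_2 = 4924 − 5015 = −91 kJ
ΔH_1 − ΔH_2 = +45 kJ, so reaction 2 has the more negative ΔH; |ΔH_1 − ΔH_2| = 45 kJ.

Reaction 2, by 45 kJ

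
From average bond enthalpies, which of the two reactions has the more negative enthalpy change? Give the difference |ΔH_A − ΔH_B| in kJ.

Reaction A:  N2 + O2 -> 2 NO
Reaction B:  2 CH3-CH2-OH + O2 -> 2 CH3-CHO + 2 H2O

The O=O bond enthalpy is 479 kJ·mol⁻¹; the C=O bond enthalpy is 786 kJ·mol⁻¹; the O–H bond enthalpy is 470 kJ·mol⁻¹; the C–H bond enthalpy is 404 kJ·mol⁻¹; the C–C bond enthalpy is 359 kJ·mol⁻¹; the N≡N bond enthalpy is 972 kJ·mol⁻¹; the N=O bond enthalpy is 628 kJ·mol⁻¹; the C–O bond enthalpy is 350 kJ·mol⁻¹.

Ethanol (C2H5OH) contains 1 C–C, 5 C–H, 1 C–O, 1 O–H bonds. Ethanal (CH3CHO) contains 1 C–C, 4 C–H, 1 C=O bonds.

Reaction B, by 720 kJ

Reaction A:
  Bonds broken (reactants):
    N≡N: 1 × 972 = 972
    O=O: 1 × 479 = 479
    Σ(broken) = 1451 kJ
  Bonds formed (products):
    N=O: 2 × 628 = 1256
    Σ(formed) = 1256 kJ
  ΔH_A = 1451 − 1256 = +195 kJ
Reaction B:
  Bonds broken (reactants):
    C–C: 2 × 359 = 718
    C–H: 10 × 404 = 4040
    C–O: 2 × 350 = 700
    O–H: 2 × 470 = 940
    O=O: 1 × 479 = 479
    Σ(broken) = 6877 kJ
  Bonds formed (products):
    C–C: 2 × 359 = 718
    C–H: 8 × 404 = 3232
    C=O: 2 × 786 = 1572
    O–H: 4 × 470 = 1880
    Σ(formed) = 7402 kJ
  ΔH_B = 6877 − 7402 = −525 kJ
ΔH_A − ΔH_B = +720 kJ, so reaction B has the more negative ΔH; |ΔH_A − ΔH_B| = 720 kJ.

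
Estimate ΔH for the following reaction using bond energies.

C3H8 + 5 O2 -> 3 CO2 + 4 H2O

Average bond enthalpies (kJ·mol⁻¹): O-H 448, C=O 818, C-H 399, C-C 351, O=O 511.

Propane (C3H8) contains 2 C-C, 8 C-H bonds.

ΔH ≈ −2043 kJ

Bonds broken (reactants):
  C-C: 2 × 351 = 702
  C-H: 8 × 399 = 3192
  O=O: 5 × 511 = 2555
  Σ(broken) = 6449 kJ
Bonds formed (products):
  C=O: 6 × 818 = 4908
  O-H: 8 × 448 = 3584
  Σ(formed) = 8492 kJ
ΔH = Σ(broken) − Σ(formed) = 6449 − 8492 = −2043 kJ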